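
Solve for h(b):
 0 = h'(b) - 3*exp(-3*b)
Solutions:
 h(b) = C1 - exp(-3*b)


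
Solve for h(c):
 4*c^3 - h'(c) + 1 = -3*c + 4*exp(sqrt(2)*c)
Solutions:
 h(c) = C1 + c^4 + 3*c^2/2 + c - 2*sqrt(2)*exp(sqrt(2)*c)


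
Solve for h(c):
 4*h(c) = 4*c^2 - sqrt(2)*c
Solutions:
 h(c) = c*(4*c - sqrt(2))/4


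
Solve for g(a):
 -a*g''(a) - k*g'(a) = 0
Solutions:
 g(a) = C1 + a^(1 - re(k))*(C2*sin(log(a)*Abs(im(k))) + C3*cos(log(a)*im(k)))


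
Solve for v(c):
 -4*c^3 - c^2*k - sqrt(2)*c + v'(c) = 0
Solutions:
 v(c) = C1 + c^4 + c^3*k/3 + sqrt(2)*c^2/2


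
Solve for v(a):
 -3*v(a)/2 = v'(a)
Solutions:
 v(a) = C1*exp(-3*a/2)


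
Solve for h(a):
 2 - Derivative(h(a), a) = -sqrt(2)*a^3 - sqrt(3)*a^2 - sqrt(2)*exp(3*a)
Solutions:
 h(a) = C1 + sqrt(2)*a^4/4 + sqrt(3)*a^3/3 + 2*a + sqrt(2)*exp(3*a)/3


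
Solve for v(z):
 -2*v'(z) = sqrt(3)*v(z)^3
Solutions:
 v(z) = -sqrt(-1/(C1 - sqrt(3)*z))
 v(z) = sqrt(-1/(C1 - sqrt(3)*z))


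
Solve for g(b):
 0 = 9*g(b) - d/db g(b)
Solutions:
 g(b) = C1*exp(9*b)


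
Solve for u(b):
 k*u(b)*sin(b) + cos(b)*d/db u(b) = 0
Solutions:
 u(b) = C1*exp(k*log(cos(b)))


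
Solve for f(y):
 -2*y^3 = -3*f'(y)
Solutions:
 f(y) = C1 + y^4/6


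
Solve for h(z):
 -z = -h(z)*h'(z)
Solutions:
 h(z) = -sqrt(C1 + z^2)
 h(z) = sqrt(C1 + z^2)


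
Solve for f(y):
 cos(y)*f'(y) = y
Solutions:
 f(y) = C1 + Integral(y/cos(y), y)


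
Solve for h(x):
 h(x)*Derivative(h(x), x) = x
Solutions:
 h(x) = -sqrt(C1 + x^2)
 h(x) = sqrt(C1 + x^2)


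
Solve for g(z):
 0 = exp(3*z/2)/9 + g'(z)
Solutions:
 g(z) = C1 - 2*exp(3*z/2)/27


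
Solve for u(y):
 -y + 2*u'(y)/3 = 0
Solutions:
 u(y) = C1 + 3*y^2/4


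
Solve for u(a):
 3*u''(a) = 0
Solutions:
 u(a) = C1 + C2*a


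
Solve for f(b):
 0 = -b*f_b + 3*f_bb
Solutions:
 f(b) = C1 + C2*erfi(sqrt(6)*b/6)


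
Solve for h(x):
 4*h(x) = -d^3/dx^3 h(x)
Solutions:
 h(x) = C3*exp(-2^(2/3)*x) + (C1*sin(2^(2/3)*sqrt(3)*x/2) + C2*cos(2^(2/3)*sqrt(3)*x/2))*exp(2^(2/3)*x/2)


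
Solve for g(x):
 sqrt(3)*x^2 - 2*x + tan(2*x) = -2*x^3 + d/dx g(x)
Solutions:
 g(x) = C1 + x^4/2 + sqrt(3)*x^3/3 - x^2 - log(cos(2*x))/2


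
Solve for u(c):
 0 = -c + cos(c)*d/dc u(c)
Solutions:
 u(c) = C1 + Integral(c/cos(c), c)


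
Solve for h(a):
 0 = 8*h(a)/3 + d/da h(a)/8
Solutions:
 h(a) = C1*exp(-64*a/3)


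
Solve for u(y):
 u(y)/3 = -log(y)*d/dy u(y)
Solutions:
 u(y) = C1*exp(-li(y)/3)


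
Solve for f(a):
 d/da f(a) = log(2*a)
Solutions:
 f(a) = C1 + a*log(a) - a + a*log(2)


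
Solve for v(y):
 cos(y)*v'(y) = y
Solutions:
 v(y) = C1 + Integral(y/cos(y), y)


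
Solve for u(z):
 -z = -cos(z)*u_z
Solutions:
 u(z) = C1 + Integral(z/cos(z), z)


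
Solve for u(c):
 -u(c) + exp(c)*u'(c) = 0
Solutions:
 u(c) = C1*exp(-exp(-c))


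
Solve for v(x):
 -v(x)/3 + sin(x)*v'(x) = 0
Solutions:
 v(x) = C1*(cos(x) - 1)^(1/6)/(cos(x) + 1)^(1/6)


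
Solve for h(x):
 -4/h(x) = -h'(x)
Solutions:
 h(x) = -sqrt(C1 + 8*x)
 h(x) = sqrt(C1 + 8*x)


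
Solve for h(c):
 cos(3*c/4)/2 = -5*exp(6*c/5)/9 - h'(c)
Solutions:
 h(c) = C1 - 25*exp(6*c/5)/54 - 2*sin(3*c/4)/3


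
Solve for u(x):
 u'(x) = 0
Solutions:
 u(x) = C1


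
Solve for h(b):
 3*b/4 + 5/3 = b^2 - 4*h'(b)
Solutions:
 h(b) = C1 + b^3/12 - 3*b^2/32 - 5*b/12


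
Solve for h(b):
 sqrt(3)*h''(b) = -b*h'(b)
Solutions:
 h(b) = C1 + C2*erf(sqrt(2)*3^(3/4)*b/6)


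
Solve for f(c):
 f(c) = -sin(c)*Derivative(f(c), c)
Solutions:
 f(c) = C1*sqrt(cos(c) + 1)/sqrt(cos(c) - 1)


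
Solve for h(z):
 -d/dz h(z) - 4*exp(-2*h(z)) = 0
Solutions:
 h(z) = log(-sqrt(C1 - 8*z))
 h(z) = log(C1 - 8*z)/2


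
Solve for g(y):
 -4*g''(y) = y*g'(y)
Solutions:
 g(y) = C1 + C2*erf(sqrt(2)*y/4)


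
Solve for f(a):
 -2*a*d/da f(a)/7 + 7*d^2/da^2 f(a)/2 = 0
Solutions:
 f(a) = C1 + C2*erfi(sqrt(2)*a/7)


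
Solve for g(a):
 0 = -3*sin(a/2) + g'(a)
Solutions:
 g(a) = C1 - 6*cos(a/2)


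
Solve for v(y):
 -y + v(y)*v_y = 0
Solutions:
 v(y) = -sqrt(C1 + y^2)
 v(y) = sqrt(C1 + y^2)


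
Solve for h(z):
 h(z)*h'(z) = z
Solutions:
 h(z) = -sqrt(C1 + z^2)
 h(z) = sqrt(C1 + z^2)


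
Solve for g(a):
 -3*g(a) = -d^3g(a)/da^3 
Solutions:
 g(a) = C3*exp(3^(1/3)*a) + (C1*sin(3^(5/6)*a/2) + C2*cos(3^(5/6)*a/2))*exp(-3^(1/3)*a/2)


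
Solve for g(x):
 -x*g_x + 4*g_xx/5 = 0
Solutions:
 g(x) = C1 + C2*erfi(sqrt(10)*x/4)


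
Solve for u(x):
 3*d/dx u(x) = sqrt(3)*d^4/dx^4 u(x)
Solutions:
 u(x) = C1 + C4*exp(3^(1/6)*x) + (C2*sin(3^(2/3)*x/2) + C3*cos(3^(2/3)*x/2))*exp(-3^(1/6)*x/2)


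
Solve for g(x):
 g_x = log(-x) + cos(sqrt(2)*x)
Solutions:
 g(x) = C1 + x*log(-x) - x + sqrt(2)*sin(sqrt(2)*x)/2


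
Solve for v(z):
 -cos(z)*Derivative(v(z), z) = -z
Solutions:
 v(z) = C1 + Integral(z/cos(z), z)


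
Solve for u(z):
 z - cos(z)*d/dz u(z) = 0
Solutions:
 u(z) = C1 + Integral(z/cos(z), z)


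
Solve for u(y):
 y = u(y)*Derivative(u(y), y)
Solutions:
 u(y) = -sqrt(C1 + y^2)
 u(y) = sqrt(C1 + y^2)


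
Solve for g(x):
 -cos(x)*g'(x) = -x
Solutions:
 g(x) = C1 + Integral(x/cos(x), x)


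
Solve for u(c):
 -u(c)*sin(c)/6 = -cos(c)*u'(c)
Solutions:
 u(c) = C1/cos(c)^(1/6)


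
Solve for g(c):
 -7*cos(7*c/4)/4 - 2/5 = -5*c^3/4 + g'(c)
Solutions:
 g(c) = C1 + 5*c^4/16 - 2*c/5 - sin(7*c/4)


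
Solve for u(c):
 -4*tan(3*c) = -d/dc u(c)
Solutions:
 u(c) = C1 - 4*log(cos(3*c))/3


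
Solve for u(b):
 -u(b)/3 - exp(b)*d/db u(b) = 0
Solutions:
 u(b) = C1*exp(exp(-b)/3)


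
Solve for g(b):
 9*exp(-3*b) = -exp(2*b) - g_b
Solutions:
 g(b) = C1 - exp(2*b)/2 + 3*exp(-3*b)


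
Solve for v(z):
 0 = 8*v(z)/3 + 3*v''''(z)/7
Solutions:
 v(z) = (C1*sin(14^(1/4)*sqrt(3)*z/3) + C2*cos(14^(1/4)*sqrt(3)*z/3))*exp(-14^(1/4)*sqrt(3)*z/3) + (C3*sin(14^(1/4)*sqrt(3)*z/3) + C4*cos(14^(1/4)*sqrt(3)*z/3))*exp(14^(1/4)*sqrt(3)*z/3)


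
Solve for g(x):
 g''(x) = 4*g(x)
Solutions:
 g(x) = C1*exp(-2*x) + C2*exp(2*x)


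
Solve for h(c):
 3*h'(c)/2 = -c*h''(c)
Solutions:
 h(c) = C1 + C2/sqrt(c)


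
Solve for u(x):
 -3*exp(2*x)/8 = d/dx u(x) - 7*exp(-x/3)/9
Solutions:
 u(x) = C1 - 3*exp(2*x)/16 - 7*exp(-x/3)/3


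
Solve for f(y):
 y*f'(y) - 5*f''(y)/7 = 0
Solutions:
 f(y) = C1 + C2*erfi(sqrt(70)*y/10)


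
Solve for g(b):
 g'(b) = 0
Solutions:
 g(b) = C1


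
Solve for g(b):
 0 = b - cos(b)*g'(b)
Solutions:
 g(b) = C1 + Integral(b/cos(b), b)


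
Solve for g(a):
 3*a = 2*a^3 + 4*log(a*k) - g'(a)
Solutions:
 g(a) = C1 + a^4/2 - 3*a^2/2 + 4*a*log(a*k) - 4*a


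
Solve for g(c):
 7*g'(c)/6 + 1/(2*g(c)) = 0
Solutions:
 g(c) = -sqrt(C1 - 42*c)/7
 g(c) = sqrt(C1 - 42*c)/7


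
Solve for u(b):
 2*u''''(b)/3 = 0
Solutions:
 u(b) = C1 + C2*b + C3*b^2 + C4*b^3


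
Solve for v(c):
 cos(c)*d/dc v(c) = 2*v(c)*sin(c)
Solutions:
 v(c) = C1/cos(c)^2


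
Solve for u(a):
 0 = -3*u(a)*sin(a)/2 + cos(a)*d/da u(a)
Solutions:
 u(a) = C1/cos(a)^(3/2)


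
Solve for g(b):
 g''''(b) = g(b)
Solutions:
 g(b) = C1*exp(-b) + C2*exp(b) + C3*sin(b) + C4*cos(b)


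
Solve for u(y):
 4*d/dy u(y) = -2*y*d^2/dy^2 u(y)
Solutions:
 u(y) = C1 + C2/y


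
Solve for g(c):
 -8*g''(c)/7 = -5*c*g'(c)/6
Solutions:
 g(c) = C1 + C2*erfi(sqrt(210)*c/24)


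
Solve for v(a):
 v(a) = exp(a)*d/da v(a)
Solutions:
 v(a) = C1*exp(-exp(-a))


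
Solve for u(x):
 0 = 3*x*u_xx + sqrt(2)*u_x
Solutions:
 u(x) = C1 + C2*x^(1 - sqrt(2)/3)


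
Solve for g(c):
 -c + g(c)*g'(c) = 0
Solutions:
 g(c) = -sqrt(C1 + c^2)
 g(c) = sqrt(C1 + c^2)


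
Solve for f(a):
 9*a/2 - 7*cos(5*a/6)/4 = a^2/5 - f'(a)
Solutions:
 f(a) = C1 + a^3/15 - 9*a^2/4 + 21*sin(5*a/6)/10


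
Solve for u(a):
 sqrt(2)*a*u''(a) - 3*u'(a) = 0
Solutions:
 u(a) = C1 + C2*a^(1 + 3*sqrt(2)/2)


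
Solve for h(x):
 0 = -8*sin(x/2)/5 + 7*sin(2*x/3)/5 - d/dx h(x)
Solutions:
 h(x) = C1 + 16*cos(x/2)/5 - 21*cos(2*x/3)/10


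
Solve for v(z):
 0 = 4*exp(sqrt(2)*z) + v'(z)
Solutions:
 v(z) = C1 - 2*sqrt(2)*exp(sqrt(2)*z)


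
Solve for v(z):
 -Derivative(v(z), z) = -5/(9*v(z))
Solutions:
 v(z) = -sqrt(C1 + 10*z)/3
 v(z) = sqrt(C1 + 10*z)/3


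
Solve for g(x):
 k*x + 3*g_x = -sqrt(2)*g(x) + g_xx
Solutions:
 g(x) = C1*exp(x*(3 - sqrt(4*sqrt(2) + 9))/2) + C2*exp(x*(3 + sqrt(4*sqrt(2) + 9))/2) - sqrt(2)*k*x/2 + 3*k/2


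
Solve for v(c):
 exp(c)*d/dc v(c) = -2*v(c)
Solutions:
 v(c) = C1*exp(2*exp(-c))


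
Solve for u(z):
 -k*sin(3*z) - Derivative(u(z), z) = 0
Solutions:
 u(z) = C1 + k*cos(3*z)/3


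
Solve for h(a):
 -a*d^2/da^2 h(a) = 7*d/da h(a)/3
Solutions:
 h(a) = C1 + C2/a^(4/3)


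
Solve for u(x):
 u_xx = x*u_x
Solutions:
 u(x) = C1 + C2*erfi(sqrt(2)*x/2)


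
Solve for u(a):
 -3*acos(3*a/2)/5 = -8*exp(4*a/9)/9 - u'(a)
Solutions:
 u(a) = C1 + 3*a*acos(3*a/2)/5 - sqrt(4 - 9*a^2)/5 - 2*exp(4*a/9)


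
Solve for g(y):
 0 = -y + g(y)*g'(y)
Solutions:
 g(y) = -sqrt(C1 + y^2)
 g(y) = sqrt(C1 + y^2)


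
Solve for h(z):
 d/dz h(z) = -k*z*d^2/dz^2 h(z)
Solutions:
 h(z) = C1 + z^(((re(k) - 1)*re(k) + im(k)^2)/(re(k)^2 + im(k)^2))*(C2*sin(log(z)*Abs(im(k))/(re(k)^2 + im(k)^2)) + C3*cos(log(z)*im(k)/(re(k)^2 + im(k)^2)))


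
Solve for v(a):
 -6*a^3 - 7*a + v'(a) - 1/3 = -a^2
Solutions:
 v(a) = C1 + 3*a^4/2 - a^3/3 + 7*a^2/2 + a/3


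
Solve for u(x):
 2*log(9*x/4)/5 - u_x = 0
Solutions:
 u(x) = C1 + 2*x*log(x)/5 - 4*x*log(2)/5 - 2*x/5 + 4*x*log(3)/5


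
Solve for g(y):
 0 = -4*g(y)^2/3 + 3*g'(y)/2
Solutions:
 g(y) = -9/(C1 + 8*y)


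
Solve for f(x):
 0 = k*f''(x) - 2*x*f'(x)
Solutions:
 f(x) = C1 + C2*erf(x*sqrt(-1/k))/sqrt(-1/k)


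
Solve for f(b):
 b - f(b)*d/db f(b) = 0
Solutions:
 f(b) = -sqrt(C1 + b^2)
 f(b) = sqrt(C1 + b^2)


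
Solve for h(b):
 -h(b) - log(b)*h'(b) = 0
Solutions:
 h(b) = C1*exp(-li(b))


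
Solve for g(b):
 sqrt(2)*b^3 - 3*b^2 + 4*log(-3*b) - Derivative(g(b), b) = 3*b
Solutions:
 g(b) = C1 + sqrt(2)*b^4/4 - b^3 - 3*b^2/2 + 4*b*log(-b) + 4*b*(-1 + log(3))


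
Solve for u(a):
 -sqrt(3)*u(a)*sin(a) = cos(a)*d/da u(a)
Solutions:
 u(a) = C1*cos(a)^(sqrt(3))


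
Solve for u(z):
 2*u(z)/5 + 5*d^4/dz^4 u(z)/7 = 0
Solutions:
 u(z) = (C1*sin(2^(3/4)*sqrt(5)*7^(1/4)*z/10) + C2*cos(2^(3/4)*sqrt(5)*7^(1/4)*z/10))*exp(-2^(3/4)*sqrt(5)*7^(1/4)*z/10) + (C3*sin(2^(3/4)*sqrt(5)*7^(1/4)*z/10) + C4*cos(2^(3/4)*sqrt(5)*7^(1/4)*z/10))*exp(2^(3/4)*sqrt(5)*7^(1/4)*z/10)


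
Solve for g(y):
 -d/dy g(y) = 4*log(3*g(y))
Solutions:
 Integral(1/(log(_y) + log(3)), (_y, g(y)))/4 = C1 - y


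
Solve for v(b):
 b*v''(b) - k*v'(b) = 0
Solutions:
 v(b) = C1 + b^(re(k) + 1)*(C2*sin(log(b)*Abs(im(k))) + C3*cos(log(b)*im(k)))


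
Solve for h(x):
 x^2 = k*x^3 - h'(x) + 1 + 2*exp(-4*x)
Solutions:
 h(x) = C1 + k*x^4/4 - x^3/3 + x - exp(-4*x)/2


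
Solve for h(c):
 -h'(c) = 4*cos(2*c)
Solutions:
 h(c) = C1 - 2*sin(2*c)


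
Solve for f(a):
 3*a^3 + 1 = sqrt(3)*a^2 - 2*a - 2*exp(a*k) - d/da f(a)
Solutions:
 f(a) = C1 - 3*a^4/4 + sqrt(3)*a^3/3 - a^2 - a - 2*exp(a*k)/k


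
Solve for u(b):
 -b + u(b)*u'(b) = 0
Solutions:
 u(b) = -sqrt(C1 + b^2)
 u(b) = sqrt(C1 + b^2)


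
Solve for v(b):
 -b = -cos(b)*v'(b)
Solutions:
 v(b) = C1 + Integral(b/cos(b), b)


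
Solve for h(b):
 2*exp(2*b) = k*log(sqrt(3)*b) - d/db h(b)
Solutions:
 h(b) = C1 + b*k*log(b) + b*k*(-1 + log(3)/2) - exp(2*b)


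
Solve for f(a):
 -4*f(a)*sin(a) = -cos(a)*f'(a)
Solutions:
 f(a) = C1/cos(a)^4


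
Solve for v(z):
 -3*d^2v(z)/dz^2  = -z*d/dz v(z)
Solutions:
 v(z) = C1 + C2*erfi(sqrt(6)*z/6)


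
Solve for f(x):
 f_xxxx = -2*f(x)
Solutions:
 f(x) = (C1*sin(2^(3/4)*x/2) + C2*cos(2^(3/4)*x/2))*exp(-2^(3/4)*x/2) + (C3*sin(2^(3/4)*x/2) + C4*cos(2^(3/4)*x/2))*exp(2^(3/4)*x/2)


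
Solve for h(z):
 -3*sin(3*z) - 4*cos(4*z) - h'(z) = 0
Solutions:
 h(z) = C1 - sin(4*z) + cos(3*z)


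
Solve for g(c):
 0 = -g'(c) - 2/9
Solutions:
 g(c) = C1 - 2*c/9


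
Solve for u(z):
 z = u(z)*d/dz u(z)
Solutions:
 u(z) = -sqrt(C1 + z^2)
 u(z) = sqrt(C1 + z^2)


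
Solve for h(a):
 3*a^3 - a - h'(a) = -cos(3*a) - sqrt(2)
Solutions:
 h(a) = C1 + 3*a^4/4 - a^2/2 + sqrt(2)*a + sin(3*a)/3


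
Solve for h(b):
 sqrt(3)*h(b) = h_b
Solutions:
 h(b) = C1*exp(sqrt(3)*b)


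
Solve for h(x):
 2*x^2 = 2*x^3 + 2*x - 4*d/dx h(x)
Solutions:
 h(x) = C1 + x^4/8 - x^3/6 + x^2/4


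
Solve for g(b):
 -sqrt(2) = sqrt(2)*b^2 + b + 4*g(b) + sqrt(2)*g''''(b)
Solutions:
 g(b) = -sqrt(2)*b^2/4 - b/4 + (C1*sin(2^(7/8)*b/2) + C2*cos(2^(7/8)*b/2))*exp(-2^(7/8)*b/2) + (C3*sin(2^(7/8)*b/2) + C4*cos(2^(7/8)*b/2))*exp(2^(7/8)*b/2) - sqrt(2)/4


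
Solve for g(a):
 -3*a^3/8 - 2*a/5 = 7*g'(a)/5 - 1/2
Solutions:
 g(a) = C1 - 15*a^4/224 - a^2/7 + 5*a/14


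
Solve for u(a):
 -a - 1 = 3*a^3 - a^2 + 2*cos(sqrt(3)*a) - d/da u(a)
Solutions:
 u(a) = C1 + 3*a^4/4 - a^3/3 + a^2/2 + a + 2*sqrt(3)*sin(sqrt(3)*a)/3


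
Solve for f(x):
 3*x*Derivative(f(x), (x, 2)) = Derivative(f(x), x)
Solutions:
 f(x) = C1 + C2*x^(4/3)


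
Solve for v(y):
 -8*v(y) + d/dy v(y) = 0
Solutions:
 v(y) = C1*exp(8*y)


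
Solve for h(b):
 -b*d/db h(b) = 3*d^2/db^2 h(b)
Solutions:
 h(b) = C1 + C2*erf(sqrt(6)*b/6)


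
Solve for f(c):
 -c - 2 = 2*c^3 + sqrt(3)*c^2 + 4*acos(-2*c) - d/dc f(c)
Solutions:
 f(c) = C1 + c^4/2 + sqrt(3)*c^3/3 + c^2/2 + 4*c*acos(-2*c) + 2*c + 2*sqrt(1 - 4*c^2)


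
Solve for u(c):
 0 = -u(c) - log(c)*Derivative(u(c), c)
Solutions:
 u(c) = C1*exp(-li(c))


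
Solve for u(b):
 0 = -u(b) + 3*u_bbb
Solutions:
 u(b) = C3*exp(3^(2/3)*b/3) + (C1*sin(3^(1/6)*b/2) + C2*cos(3^(1/6)*b/2))*exp(-3^(2/3)*b/6)


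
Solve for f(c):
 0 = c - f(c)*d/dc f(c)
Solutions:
 f(c) = -sqrt(C1 + c^2)
 f(c) = sqrt(C1 + c^2)


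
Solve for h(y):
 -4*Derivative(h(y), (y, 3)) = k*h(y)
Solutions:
 h(y) = C1*exp(2^(1/3)*y*(-k)^(1/3)/2) + C2*exp(2^(1/3)*y*(-k)^(1/3)*(-1 + sqrt(3)*I)/4) + C3*exp(-2^(1/3)*y*(-k)^(1/3)*(1 + sqrt(3)*I)/4)


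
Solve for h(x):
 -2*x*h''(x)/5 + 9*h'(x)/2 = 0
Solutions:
 h(x) = C1 + C2*x^(49/4)


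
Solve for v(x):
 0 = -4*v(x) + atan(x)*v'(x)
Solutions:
 v(x) = C1*exp(4*Integral(1/atan(x), x))


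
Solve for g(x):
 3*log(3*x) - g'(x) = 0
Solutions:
 g(x) = C1 + 3*x*log(x) - 3*x + x*log(27)


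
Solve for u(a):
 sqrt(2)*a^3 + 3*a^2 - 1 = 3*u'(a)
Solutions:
 u(a) = C1 + sqrt(2)*a^4/12 + a^3/3 - a/3


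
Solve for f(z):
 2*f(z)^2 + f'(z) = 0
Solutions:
 f(z) = 1/(C1 + 2*z)


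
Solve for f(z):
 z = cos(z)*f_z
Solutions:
 f(z) = C1 + Integral(z/cos(z), z)


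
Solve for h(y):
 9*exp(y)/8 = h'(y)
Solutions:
 h(y) = C1 + 9*exp(y)/8


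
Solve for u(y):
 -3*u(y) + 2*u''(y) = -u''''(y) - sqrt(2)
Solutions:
 u(y) = C1*exp(-y) + C2*exp(y) + C3*sin(sqrt(3)*y) + C4*cos(sqrt(3)*y) + sqrt(2)/3


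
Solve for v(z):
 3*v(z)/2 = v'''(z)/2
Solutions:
 v(z) = C3*exp(3^(1/3)*z) + (C1*sin(3^(5/6)*z/2) + C2*cos(3^(5/6)*z/2))*exp(-3^(1/3)*z/2)


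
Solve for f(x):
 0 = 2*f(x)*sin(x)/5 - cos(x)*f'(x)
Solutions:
 f(x) = C1/cos(x)^(2/5)


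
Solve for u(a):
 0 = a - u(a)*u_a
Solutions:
 u(a) = -sqrt(C1 + a^2)
 u(a) = sqrt(C1 + a^2)


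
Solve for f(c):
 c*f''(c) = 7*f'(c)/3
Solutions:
 f(c) = C1 + C2*c^(10/3)


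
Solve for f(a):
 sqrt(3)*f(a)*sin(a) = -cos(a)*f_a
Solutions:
 f(a) = C1*cos(a)^(sqrt(3))


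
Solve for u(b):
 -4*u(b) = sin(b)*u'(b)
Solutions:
 u(b) = C1*(cos(b)^2 + 2*cos(b) + 1)/(cos(b)^2 - 2*cos(b) + 1)


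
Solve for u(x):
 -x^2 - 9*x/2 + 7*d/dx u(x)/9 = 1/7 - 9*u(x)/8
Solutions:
 u(x) = C1*exp(-81*x/56) + 8*x^2/9 + 2020*x/729 - 739352/413343


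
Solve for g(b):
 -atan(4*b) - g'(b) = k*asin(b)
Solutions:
 g(b) = C1 - b*atan(4*b) - k*(b*asin(b) + sqrt(1 - b^2)) + log(16*b^2 + 1)/8


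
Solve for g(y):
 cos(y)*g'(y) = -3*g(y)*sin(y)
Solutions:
 g(y) = C1*cos(y)^3


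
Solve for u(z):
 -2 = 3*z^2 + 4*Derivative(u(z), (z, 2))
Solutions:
 u(z) = C1 + C2*z - z^4/16 - z^2/4


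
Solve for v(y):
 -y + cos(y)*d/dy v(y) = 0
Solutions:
 v(y) = C1 + Integral(y/cos(y), y)


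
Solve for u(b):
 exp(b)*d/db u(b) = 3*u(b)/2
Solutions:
 u(b) = C1*exp(-3*exp(-b)/2)


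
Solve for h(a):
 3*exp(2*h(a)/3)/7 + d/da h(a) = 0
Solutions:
 h(a) = 3*log(-sqrt(-1/(C1 - 3*a))) - 3*log(2) + 3*log(42)/2
 h(a) = 3*log(-1/(C1 - 3*a))/2 - 3*log(2) + 3*log(42)/2


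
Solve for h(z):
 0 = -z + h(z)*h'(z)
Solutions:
 h(z) = -sqrt(C1 + z^2)
 h(z) = sqrt(C1 + z^2)


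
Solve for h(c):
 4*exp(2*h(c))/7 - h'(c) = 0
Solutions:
 h(c) = log(-1/(C1 + 4*c))/2 - log(2) + log(14)/2
 h(c) = log(-sqrt(-1/(C1 + 4*c))) - log(2) + log(14)/2


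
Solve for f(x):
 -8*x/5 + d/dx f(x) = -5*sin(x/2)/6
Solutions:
 f(x) = C1 + 4*x^2/5 + 5*cos(x/2)/3


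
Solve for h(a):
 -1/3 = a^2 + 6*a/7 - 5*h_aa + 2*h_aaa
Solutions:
 h(a) = C1 + C2*a + C3*exp(5*a/2) + a^4/60 + 29*a^3/525 + 523*a^2/5250


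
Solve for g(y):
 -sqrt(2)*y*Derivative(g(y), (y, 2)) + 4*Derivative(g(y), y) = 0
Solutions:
 g(y) = C1 + C2*y^(1 + 2*sqrt(2))


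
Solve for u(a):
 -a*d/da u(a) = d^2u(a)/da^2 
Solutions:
 u(a) = C1 + C2*erf(sqrt(2)*a/2)


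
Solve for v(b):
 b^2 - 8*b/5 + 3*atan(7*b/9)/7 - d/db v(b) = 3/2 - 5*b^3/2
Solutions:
 v(b) = C1 + 5*b^4/8 + b^3/3 - 4*b^2/5 + 3*b*atan(7*b/9)/7 - 3*b/2 - 27*log(49*b^2 + 81)/98


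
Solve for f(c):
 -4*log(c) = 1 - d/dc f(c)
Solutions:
 f(c) = C1 + 4*c*log(c) - 3*c


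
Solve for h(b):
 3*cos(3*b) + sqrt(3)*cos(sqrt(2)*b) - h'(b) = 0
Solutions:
 h(b) = C1 + sin(3*b) + sqrt(6)*sin(sqrt(2)*b)/2


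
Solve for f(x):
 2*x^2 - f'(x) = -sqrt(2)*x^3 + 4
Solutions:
 f(x) = C1 + sqrt(2)*x^4/4 + 2*x^3/3 - 4*x


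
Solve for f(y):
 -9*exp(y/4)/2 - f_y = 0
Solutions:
 f(y) = C1 - 18*exp(y/4)


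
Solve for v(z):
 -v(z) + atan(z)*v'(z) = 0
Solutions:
 v(z) = C1*exp(Integral(1/atan(z), z))


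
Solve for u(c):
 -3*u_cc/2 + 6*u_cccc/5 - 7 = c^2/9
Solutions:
 u(c) = C1 + C2*c + C3*exp(-sqrt(5)*c/2) + C4*exp(sqrt(5)*c/2) - c^4/162 - 323*c^2/135


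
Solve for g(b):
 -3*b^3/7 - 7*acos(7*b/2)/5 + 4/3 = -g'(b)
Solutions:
 g(b) = C1 + 3*b^4/28 + 7*b*acos(7*b/2)/5 - 4*b/3 - sqrt(4 - 49*b^2)/5


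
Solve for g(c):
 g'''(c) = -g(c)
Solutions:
 g(c) = C3*exp(-c) + (C1*sin(sqrt(3)*c/2) + C2*cos(sqrt(3)*c/2))*exp(c/2)


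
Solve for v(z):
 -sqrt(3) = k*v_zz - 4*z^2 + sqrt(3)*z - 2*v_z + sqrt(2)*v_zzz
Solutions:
 v(z) = C1 + C2*exp(sqrt(2)*z*(-k + sqrt(k^2 + 8*sqrt(2)))/4) + C3*exp(-sqrt(2)*z*(k + sqrt(k^2 + 8*sqrt(2)))/4) - k^2*z - k*z^2 + sqrt(3)*k*z/4 - 2*z^3/3 + sqrt(3)*z^2/4 - 2*sqrt(2)*z + sqrt(3)*z/2


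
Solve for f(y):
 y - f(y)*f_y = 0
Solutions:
 f(y) = -sqrt(C1 + y^2)
 f(y) = sqrt(C1 + y^2)


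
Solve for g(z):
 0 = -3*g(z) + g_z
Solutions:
 g(z) = C1*exp(3*z)


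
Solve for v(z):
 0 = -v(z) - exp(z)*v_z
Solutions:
 v(z) = C1*exp(exp(-z))


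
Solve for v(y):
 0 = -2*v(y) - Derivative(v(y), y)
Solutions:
 v(y) = C1*exp(-2*y)


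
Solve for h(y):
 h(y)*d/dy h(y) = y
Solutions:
 h(y) = -sqrt(C1 + y^2)
 h(y) = sqrt(C1 + y^2)


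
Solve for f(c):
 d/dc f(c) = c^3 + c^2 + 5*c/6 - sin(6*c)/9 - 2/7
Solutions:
 f(c) = C1 + c^4/4 + c^3/3 + 5*c^2/12 - 2*c/7 + cos(6*c)/54


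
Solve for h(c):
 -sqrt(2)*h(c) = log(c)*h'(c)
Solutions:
 h(c) = C1*exp(-sqrt(2)*li(c))


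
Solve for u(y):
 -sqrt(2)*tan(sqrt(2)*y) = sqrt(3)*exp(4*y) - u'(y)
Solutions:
 u(y) = C1 + sqrt(3)*exp(4*y)/4 - log(cos(sqrt(2)*y))


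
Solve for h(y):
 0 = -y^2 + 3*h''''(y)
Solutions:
 h(y) = C1 + C2*y + C3*y^2 + C4*y^3 + y^6/1080


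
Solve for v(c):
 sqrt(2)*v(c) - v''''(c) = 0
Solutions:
 v(c) = C1*exp(-2^(1/8)*c) + C2*exp(2^(1/8)*c) + C3*sin(2^(1/8)*c) + C4*cos(2^(1/8)*c)


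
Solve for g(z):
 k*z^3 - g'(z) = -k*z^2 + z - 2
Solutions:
 g(z) = C1 + k*z^4/4 + k*z^3/3 - z^2/2 + 2*z


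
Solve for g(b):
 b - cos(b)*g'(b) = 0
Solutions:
 g(b) = C1 + Integral(b/cos(b), b)


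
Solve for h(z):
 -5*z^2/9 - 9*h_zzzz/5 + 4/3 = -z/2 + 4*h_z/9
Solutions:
 h(z) = C1 + C4*exp(-20^(1/3)*3^(2/3)*z/9) - 5*z^3/12 + 9*z^2/16 + 3*z + (C2*sin(20^(1/3)*3^(1/6)*z/6) + C3*cos(20^(1/3)*3^(1/6)*z/6))*exp(20^(1/3)*3^(2/3)*z/18)


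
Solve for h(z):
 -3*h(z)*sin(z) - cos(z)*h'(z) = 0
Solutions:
 h(z) = C1*cos(z)^3


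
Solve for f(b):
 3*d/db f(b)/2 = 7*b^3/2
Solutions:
 f(b) = C1 + 7*b^4/12


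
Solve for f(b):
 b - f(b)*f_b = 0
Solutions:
 f(b) = -sqrt(C1 + b^2)
 f(b) = sqrt(C1 + b^2)


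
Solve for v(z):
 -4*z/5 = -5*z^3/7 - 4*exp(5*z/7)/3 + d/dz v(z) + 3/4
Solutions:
 v(z) = C1 + 5*z^4/28 - 2*z^2/5 - 3*z/4 + 28*exp(5*z/7)/15


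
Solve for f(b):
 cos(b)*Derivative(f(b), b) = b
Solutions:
 f(b) = C1 + Integral(b/cos(b), b)


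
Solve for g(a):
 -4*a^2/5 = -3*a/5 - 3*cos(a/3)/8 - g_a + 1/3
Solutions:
 g(a) = C1 + 4*a^3/15 - 3*a^2/10 + a/3 - 9*sin(a/3)/8


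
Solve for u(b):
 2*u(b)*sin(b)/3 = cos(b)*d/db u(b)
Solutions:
 u(b) = C1/cos(b)^(2/3)


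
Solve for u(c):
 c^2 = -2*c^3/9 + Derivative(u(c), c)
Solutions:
 u(c) = C1 + c^4/18 + c^3/3


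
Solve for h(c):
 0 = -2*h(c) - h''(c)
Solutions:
 h(c) = C1*sin(sqrt(2)*c) + C2*cos(sqrt(2)*c)


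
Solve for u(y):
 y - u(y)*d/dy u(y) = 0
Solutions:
 u(y) = -sqrt(C1 + y^2)
 u(y) = sqrt(C1 + y^2)


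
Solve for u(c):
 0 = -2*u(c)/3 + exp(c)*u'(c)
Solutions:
 u(c) = C1*exp(-2*exp(-c)/3)


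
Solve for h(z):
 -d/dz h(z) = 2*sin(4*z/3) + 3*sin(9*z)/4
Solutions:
 h(z) = C1 + 3*cos(4*z/3)/2 + cos(9*z)/12


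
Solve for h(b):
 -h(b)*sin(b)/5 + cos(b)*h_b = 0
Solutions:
 h(b) = C1/cos(b)^(1/5)


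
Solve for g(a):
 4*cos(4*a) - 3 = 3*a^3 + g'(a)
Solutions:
 g(a) = C1 - 3*a^4/4 - 3*a + sin(4*a)


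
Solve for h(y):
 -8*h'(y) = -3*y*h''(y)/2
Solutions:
 h(y) = C1 + C2*y^(19/3)


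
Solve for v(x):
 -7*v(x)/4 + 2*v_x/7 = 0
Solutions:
 v(x) = C1*exp(49*x/8)


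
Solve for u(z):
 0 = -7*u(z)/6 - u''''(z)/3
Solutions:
 u(z) = (C1*sin(14^(1/4)*z/2) + C2*cos(14^(1/4)*z/2))*exp(-14^(1/4)*z/2) + (C3*sin(14^(1/4)*z/2) + C4*cos(14^(1/4)*z/2))*exp(14^(1/4)*z/2)


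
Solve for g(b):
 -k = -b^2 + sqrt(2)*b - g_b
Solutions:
 g(b) = C1 - b^3/3 + sqrt(2)*b^2/2 + b*k


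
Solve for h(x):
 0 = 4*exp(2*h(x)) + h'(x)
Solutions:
 h(x) = log(-sqrt(-1/(C1 - 4*x))) - log(2)/2
 h(x) = log(-1/(C1 - 4*x))/2 - log(2)/2


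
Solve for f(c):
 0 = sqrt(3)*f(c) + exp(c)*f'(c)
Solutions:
 f(c) = C1*exp(sqrt(3)*exp(-c))


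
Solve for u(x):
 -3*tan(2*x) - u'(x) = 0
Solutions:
 u(x) = C1 + 3*log(cos(2*x))/2


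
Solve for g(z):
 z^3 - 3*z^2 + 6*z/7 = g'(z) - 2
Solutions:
 g(z) = C1 + z^4/4 - z^3 + 3*z^2/7 + 2*z


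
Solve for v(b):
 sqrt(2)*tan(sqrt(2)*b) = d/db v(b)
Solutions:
 v(b) = C1 - log(cos(sqrt(2)*b))


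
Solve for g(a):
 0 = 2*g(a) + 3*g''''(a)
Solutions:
 g(a) = (C1*sin(6^(3/4)*a/6) + C2*cos(6^(3/4)*a/6))*exp(-6^(3/4)*a/6) + (C3*sin(6^(3/4)*a/6) + C4*cos(6^(3/4)*a/6))*exp(6^(3/4)*a/6)


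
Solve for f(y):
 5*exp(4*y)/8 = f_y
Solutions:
 f(y) = C1 + 5*exp(4*y)/32


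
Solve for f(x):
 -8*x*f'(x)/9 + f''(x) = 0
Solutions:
 f(x) = C1 + C2*erfi(2*x/3)


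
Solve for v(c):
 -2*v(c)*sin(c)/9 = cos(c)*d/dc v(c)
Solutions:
 v(c) = C1*cos(c)^(2/9)


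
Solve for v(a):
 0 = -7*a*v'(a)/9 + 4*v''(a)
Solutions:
 v(a) = C1 + C2*erfi(sqrt(14)*a/12)


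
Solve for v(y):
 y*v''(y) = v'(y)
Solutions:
 v(y) = C1 + C2*y^2


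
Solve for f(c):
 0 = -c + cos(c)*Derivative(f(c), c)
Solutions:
 f(c) = C1 + Integral(c/cos(c), c)


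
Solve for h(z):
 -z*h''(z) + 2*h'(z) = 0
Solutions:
 h(z) = C1 + C2*z^3


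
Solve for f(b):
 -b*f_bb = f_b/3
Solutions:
 f(b) = C1 + C2*b^(2/3)


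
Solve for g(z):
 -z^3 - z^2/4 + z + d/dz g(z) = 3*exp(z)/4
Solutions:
 g(z) = C1 + z^4/4 + z^3/12 - z^2/2 + 3*exp(z)/4


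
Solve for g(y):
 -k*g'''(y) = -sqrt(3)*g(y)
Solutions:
 g(y) = C1*exp(3^(1/6)*y*(1/k)^(1/3)) + C2*exp(y*(-3^(1/6) + 3^(2/3)*I)*(1/k)^(1/3)/2) + C3*exp(-y*(3^(1/6) + 3^(2/3)*I)*(1/k)^(1/3)/2)


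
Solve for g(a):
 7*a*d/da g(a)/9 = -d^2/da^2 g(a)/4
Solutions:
 g(a) = C1 + C2*erf(sqrt(14)*a/3)


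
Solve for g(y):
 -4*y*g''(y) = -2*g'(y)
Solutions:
 g(y) = C1 + C2*y^(3/2)


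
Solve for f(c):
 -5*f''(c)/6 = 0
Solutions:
 f(c) = C1 + C2*c


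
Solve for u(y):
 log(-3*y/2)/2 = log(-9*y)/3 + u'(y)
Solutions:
 u(y) = C1 + y*log(-y)/6 + y*(-log(24) - 1)/6


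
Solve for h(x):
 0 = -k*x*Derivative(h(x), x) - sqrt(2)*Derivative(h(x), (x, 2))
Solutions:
 h(x) = Piecewise((-2^(3/4)*sqrt(pi)*C1*erf(2^(1/4)*sqrt(k)*x/2)/(2*sqrt(k)) - C2, (k > 0) | (k < 0)), (-C1*x - C2, True))


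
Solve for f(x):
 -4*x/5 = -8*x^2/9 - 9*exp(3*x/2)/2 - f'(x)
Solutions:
 f(x) = C1 - 8*x^3/27 + 2*x^2/5 - 3*exp(3*x/2)


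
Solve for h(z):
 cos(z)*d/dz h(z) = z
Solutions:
 h(z) = C1 + Integral(z/cos(z), z)


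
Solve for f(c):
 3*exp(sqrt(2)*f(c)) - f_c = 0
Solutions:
 f(c) = sqrt(2)*(2*log(-1/(C1 + 3*c)) - log(2))/4


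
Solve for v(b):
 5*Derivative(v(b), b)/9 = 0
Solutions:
 v(b) = C1


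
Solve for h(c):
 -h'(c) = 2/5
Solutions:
 h(c) = C1 - 2*c/5


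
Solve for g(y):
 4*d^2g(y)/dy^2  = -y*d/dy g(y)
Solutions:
 g(y) = C1 + C2*erf(sqrt(2)*y/4)


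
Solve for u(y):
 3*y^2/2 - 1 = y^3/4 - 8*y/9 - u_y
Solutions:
 u(y) = C1 + y^4/16 - y^3/2 - 4*y^2/9 + y


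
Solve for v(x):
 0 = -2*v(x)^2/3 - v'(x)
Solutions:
 v(x) = 3/(C1 + 2*x)


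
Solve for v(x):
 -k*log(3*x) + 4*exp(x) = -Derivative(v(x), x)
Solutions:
 v(x) = C1 + k*x*log(x) + k*x*(-1 + log(3)) - 4*exp(x)


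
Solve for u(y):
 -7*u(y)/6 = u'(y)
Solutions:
 u(y) = C1*exp(-7*y/6)


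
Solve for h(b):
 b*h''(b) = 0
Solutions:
 h(b) = C1 + C2*b


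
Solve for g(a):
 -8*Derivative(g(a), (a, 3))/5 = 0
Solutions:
 g(a) = C1 + C2*a + C3*a^2


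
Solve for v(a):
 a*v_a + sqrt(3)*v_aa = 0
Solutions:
 v(a) = C1 + C2*erf(sqrt(2)*3^(3/4)*a/6)


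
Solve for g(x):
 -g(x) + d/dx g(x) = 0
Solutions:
 g(x) = C1*exp(x)


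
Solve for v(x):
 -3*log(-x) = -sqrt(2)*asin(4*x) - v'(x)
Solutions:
 v(x) = C1 + 3*x*log(-x) - 3*x - sqrt(2)*(x*asin(4*x) + sqrt(1 - 16*x^2)/4)


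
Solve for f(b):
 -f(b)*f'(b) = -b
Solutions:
 f(b) = -sqrt(C1 + b^2)
 f(b) = sqrt(C1 + b^2)


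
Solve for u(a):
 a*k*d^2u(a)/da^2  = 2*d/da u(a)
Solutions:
 u(a) = C1 + a^(((re(k) + 2)*re(k) + im(k)^2)/(re(k)^2 + im(k)^2))*(C2*sin(2*log(a)*Abs(im(k))/(re(k)^2 + im(k)^2)) + C3*cos(2*log(a)*im(k)/(re(k)^2 + im(k)^2)))


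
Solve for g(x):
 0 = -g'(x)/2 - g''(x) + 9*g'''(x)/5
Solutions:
 g(x) = C1 + C2*exp(x*(5 - sqrt(115))/18) + C3*exp(x*(5 + sqrt(115))/18)


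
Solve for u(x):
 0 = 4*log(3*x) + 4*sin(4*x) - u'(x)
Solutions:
 u(x) = C1 + 4*x*log(x) - 4*x + 4*x*log(3) - cos(4*x)


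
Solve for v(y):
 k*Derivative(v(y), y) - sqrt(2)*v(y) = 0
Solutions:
 v(y) = C1*exp(sqrt(2)*y/k)


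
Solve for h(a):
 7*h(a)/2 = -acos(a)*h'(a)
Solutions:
 h(a) = C1*exp(-7*Integral(1/acos(a), a)/2)


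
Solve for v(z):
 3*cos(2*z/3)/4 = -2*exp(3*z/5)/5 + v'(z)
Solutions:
 v(z) = C1 + 2*exp(3*z/5)/3 + 9*sin(2*z/3)/8


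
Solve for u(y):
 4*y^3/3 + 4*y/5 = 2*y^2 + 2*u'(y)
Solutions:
 u(y) = C1 + y^4/6 - y^3/3 + y^2/5


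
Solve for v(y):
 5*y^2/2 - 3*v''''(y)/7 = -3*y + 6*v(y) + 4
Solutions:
 v(y) = 5*y^2/12 + y/2 + (C1*sin(2^(3/4)*7^(1/4)*y/2) + C2*cos(2^(3/4)*7^(1/4)*y/2))*exp(-2^(3/4)*7^(1/4)*y/2) + (C3*sin(2^(3/4)*7^(1/4)*y/2) + C4*cos(2^(3/4)*7^(1/4)*y/2))*exp(2^(3/4)*7^(1/4)*y/2) - 2/3


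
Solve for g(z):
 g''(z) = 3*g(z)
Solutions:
 g(z) = C1*exp(-sqrt(3)*z) + C2*exp(sqrt(3)*z)


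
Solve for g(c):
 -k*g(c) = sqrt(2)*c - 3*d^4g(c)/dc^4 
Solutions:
 g(c) = C1*exp(-3^(3/4)*c*k^(1/4)/3) + C2*exp(3^(3/4)*c*k^(1/4)/3) + C3*exp(-3^(3/4)*I*c*k^(1/4)/3) + C4*exp(3^(3/4)*I*c*k^(1/4)/3) - sqrt(2)*c/k


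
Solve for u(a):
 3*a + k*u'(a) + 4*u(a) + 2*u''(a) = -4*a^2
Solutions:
 u(a) = C1*exp(a*(-k + sqrt(k^2 - 32))/4) + C2*exp(-a*(k + sqrt(k^2 - 32))/4) - a^2 + a*k/2 - 3*a/4 - k^2/8 + 3*k/16 + 1


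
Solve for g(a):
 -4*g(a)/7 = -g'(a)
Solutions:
 g(a) = C1*exp(4*a/7)


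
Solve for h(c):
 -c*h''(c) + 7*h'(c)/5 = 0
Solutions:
 h(c) = C1 + C2*c^(12/5)


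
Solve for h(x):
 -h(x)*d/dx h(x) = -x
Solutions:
 h(x) = -sqrt(C1 + x^2)
 h(x) = sqrt(C1 + x^2)


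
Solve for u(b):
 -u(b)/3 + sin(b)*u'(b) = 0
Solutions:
 u(b) = C1*(cos(b) - 1)^(1/6)/(cos(b) + 1)^(1/6)


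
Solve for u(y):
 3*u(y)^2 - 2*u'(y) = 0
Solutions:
 u(y) = -2/(C1 + 3*y)


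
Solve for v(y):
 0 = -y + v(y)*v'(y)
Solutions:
 v(y) = -sqrt(C1 + y^2)
 v(y) = sqrt(C1 + y^2)


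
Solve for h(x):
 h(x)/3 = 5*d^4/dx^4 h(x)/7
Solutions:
 h(x) = C1*exp(-15^(3/4)*7^(1/4)*x/15) + C2*exp(15^(3/4)*7^(1/4)*x/15) + C3*sin(15^(3/4)*7^(1/4)*x/15) + C4*cos(15^(3/4)*7^(1/4)*x/15)


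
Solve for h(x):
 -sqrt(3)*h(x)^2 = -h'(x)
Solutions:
 h(x) = -1/(C1 + sqrt(3)*x)


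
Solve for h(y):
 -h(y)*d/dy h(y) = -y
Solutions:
 h(y) = -sqrt(C1 + y^2)
 h(y) = sqrt(C1 + y^2)


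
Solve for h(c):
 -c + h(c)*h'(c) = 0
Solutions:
 h(c) = -sqrt(C1 + c^2)
 h(c) = sqrt(C1 + c^2)


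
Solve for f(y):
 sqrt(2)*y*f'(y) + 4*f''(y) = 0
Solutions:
 f(y) = C1 + C2*erf(2^(3/4)*y/4)


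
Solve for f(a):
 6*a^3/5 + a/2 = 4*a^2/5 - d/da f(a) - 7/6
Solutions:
 f(a) = C1 - 3*a^4/10 + 4*a^3/15 - a^2/4 - 7*a/6


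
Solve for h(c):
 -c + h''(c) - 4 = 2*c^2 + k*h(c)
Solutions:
 h(c) = C1*exp(-c*sqrt(k)) + C2*exp(c*sqrt(k)) - 2*c^2/k - c/k - 4/k - 4/k^2


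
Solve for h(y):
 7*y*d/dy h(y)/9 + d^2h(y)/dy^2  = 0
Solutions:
 h(y) = C1 + C2*erf(sqrt(14)*y/6)


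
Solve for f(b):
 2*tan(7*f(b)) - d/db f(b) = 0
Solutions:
 f(b) = -asin(C1*exp(14*b))/7 + pi/7
 f(b) = asin(C1*exp(14*b))/7


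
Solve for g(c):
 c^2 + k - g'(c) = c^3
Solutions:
 g(c) = C1 - c^4/4 + c^3/3 + c*k


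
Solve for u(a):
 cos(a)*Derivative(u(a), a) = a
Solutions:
 u(a) = C1 + Integral(a/cos(a), a)


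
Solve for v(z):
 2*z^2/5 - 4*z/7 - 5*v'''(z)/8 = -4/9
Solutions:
 v(z) = C1 + C2*z + C3*z^2 + 4*z^5/375 - 4*z^4/105 + 16*z^3/135


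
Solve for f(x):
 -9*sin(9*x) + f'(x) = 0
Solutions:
 f(x) = C1 - cos(9*x)


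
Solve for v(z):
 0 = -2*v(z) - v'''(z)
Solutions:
 v(z) = C3*exp(-2^(1/3)*z) + (C1*sin(2^(1/3)*sqrt(3)*z/2) + C2*cos(2^(1/3)*sqrt(3)*z/2))*exp(2^(1/3)*z/2)


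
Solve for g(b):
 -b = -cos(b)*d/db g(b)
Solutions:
 g(b) = C1 + Integral(b/cos(b), b)


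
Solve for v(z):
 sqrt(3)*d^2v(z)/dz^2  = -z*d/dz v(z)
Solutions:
 v(z) = C1 + C2*erf(sqrt(2)*3^(3/4)*z/6)


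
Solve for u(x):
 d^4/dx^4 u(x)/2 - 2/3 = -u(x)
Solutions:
 u(x) = (C1*sin(2^(3/4)*x/2) + C2*cos(2^(3/4)*x/2))*exp(-2^(3/4)*x/2) + (C3*sin(2^(3/4)*x/2) + C4*cos(2^(3/4)*x/2))*exp(2^(3/4)*x/2) + 2/3


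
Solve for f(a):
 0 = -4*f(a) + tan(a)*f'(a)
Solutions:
 f(a) = C1*sin(a)^4


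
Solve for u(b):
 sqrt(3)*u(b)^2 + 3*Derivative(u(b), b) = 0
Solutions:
 u(b) = 3/(C1 + sqrt(3)*b)


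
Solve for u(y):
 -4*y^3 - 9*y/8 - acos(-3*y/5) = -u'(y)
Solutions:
 u(y) = C1 + y^4 + 9*y^2/16 + y*acos(-3*y/5) + sqrt(25 - 9*y^2)/3


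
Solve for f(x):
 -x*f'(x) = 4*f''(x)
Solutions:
 f(x) = C1 + C2*erf(sqrt(2)*x/4)


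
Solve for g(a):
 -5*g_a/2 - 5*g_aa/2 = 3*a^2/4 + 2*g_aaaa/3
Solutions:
 g(a) = C1 + C2*exp(-5^(1/3)*a*(-(3 + sqrt(14))^(1/3) + 5^(1/3)/(3 + sqrt(14))^(1/3))/4)*sin(sqrt(3)*5^(1/3)*a*(5^(1/3)/(3 + sqrt(14))^(1/3) + (3 + sqrt(14))^(1/3))/4) + C3*exp(-5^(1/3)*a*(-(3 + sqrt(14))^(1/3) + 5^(1/3)/(3 + sqrt(14))^(1/3))/4)*cos(sqrt(3)*5^(1/3)*a*(5^(1/3)/(3 + sqrt(14))^(1/3) + (3 + sqrt(14))^(1/3))/4) + C4*exp(5^(1/3)*a*(-(3 + sqrt(14))^(1/3) + 5^(1/3)/(3 + sqrt(14))^(1/3))/2) - a^3/10 + 3*a^2/10 - 3*a/5


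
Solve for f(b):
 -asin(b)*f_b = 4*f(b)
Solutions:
 f(b) = C1*exp(-4*Integral(1/asin(b), b))


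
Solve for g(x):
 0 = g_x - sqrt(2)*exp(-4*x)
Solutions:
 g(x) = C1 - sqrt(2)*exp(-4*x)/4


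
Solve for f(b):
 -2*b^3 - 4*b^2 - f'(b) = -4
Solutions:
 f(b) = C1 - b^4/2 - 4*b^3/3 + 4*b


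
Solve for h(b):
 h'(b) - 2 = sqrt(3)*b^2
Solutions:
 h(b) = C1 + sqrt(3)*b^3/3 + 2*b


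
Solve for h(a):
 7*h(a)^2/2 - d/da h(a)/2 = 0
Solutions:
 h(a) = -1/(C1 + 7*a)


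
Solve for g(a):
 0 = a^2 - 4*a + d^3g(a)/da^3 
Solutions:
 g(a) = C1 + C2*a + C3*a^2 - a^5/60 + a^4/6


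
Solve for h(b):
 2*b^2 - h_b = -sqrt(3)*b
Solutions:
 h(b) = C1 + 2*b^3/3 + sqrt(3)*b^2/2


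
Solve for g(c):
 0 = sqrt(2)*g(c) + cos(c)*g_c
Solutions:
 g(c) = C1*(sin(c) - 1)^(sqrt(2)/2)/(sin(c) + 1)^(sqrt(2)/2)


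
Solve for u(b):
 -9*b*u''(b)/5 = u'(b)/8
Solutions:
 u(b) = C1 + C2*b^(67/72)


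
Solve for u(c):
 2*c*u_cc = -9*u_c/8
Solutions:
 u(c) = C1 + C2*c^(7/16)


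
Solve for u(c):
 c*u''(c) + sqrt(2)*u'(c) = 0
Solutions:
 u(c) = C1 + C2*c^(1 - sqrt(2))


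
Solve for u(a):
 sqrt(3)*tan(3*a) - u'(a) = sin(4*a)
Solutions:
 u(a) = C1 - sqrt(3)*log(cos(3*a))/3 + cos(4*a)/4


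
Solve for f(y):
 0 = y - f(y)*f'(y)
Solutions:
 f(y) = -sqrt(C1 + y^2)
 f(y) = sqrt(C1 + y^2)


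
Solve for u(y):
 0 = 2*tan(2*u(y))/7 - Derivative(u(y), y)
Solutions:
 u(y) = -asin(C1*exp(4*y/7))/2 + pi/2
 u(y) = asin(C1*exp(4*y/7))/2


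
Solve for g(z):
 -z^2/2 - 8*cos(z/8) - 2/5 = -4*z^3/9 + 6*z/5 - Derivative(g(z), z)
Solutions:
 g(z) = C1 - z^4/9 + z^3/6 + 3*z^2/5 + 2*z/5 + 64*sin(z/8)


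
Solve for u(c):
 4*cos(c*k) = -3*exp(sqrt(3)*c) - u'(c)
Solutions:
 u(c) = C1 - sqrt(3)*exp(sqrt(3)*c) - 4*sin(c*k)/k


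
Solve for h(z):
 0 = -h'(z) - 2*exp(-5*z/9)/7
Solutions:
 h(z) = C1 + 18*exp(-5*z/9)/35


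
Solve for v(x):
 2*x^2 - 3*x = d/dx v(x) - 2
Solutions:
 v(x) = C1 + 2*x^3/3 - 3*x^2/2 + 2*x


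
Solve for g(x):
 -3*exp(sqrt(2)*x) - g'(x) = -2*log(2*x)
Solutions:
 g(x) = C1 + 2*x*log(x) + 2*x*(-1 + log(2)) - 3*sqrt(2)*exp(sqrt(2)*x)/2


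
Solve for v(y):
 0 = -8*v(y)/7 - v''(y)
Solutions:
 v(y) = C1*sin(2*sqrt(14)*y/7) + C2*cos(2*sqrt(14)*y/7)


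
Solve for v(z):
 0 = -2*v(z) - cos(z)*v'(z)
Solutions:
 v(z) = C1*(sin(z) - 1)/(sin(z) + 1)


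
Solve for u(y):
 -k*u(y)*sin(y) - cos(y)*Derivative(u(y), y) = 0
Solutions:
 u(y) = C1*exp(k*log(cos(y)))


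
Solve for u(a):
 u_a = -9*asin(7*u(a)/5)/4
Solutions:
 Integral(1/asin(7*_y/5), (_y, u(a))) = C1 - 9*a/4


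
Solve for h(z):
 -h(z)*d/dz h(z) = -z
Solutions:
 h(z) = -sqrt(C1 + z^2)
 h(z) = sqrt(C1 + z^2)


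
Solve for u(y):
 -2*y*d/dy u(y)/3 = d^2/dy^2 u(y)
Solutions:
 u(y) = C1 + C2*erf(sqrt(3)*y/3)


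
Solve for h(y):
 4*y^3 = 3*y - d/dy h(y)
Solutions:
 h(y) = C1 - y^4 + 3*y^2/2


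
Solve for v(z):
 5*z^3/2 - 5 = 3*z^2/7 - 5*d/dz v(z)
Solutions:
 v(z) = C1 - z^4/8 + z^3/35 + z


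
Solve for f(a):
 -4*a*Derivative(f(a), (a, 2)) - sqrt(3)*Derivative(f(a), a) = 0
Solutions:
 f(a) = C1 + C2*a^(1 - sqrt(3)/4)


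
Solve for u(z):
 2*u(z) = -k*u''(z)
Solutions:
 u(z) = C1*exp(-sqrt(2)*z*sqrt(-1/k)) + C2*exp(sqrt(2)*z*sqrt(-1/k))


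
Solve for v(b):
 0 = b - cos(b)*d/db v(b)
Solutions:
 v(b) = C1 + Integral(b/cos(b), b)


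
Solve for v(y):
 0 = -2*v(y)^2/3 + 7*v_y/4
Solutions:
 v(y) = -21/(C1 + 8*y)


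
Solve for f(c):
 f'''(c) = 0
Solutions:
 f(c) = C1 + C2*c + C3*c^2


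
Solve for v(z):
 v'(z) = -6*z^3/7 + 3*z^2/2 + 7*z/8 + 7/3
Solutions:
 v(z) = C1 - 3*z^4/14 + z^3/2 + 7*z^2/16 + 7*z/3


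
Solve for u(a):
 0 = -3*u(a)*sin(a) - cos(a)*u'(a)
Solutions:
 u(a) = C1*cos(a)^3


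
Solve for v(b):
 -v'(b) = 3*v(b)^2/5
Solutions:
 v(b) = 5/(C1 + 3*b)


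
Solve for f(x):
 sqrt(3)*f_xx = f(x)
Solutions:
 f(x) = C1*exp(-3^(3/4)*x/3) + C2*exp(3^(3/4)*x/3)


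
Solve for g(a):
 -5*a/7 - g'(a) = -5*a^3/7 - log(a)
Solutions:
 g(a) = C1 + 5*a^4/28 - 5*a^2/14 + a*log(a) - a


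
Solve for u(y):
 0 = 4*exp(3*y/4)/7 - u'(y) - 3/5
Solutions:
 u(y) = C1 - 3*y/5 + 16*exp(3*y/4)/21


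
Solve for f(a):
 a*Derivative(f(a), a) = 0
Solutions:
 f(a) = C1


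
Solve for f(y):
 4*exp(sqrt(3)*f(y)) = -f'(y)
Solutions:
 f(y) = sqrt(3)*(2*log(1/(C1 + 4*y)) - log(3))/6


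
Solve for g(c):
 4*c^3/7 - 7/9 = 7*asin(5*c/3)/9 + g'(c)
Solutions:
 g(c) = C1 + c^4/7 - 7*c*asin(5*c/3)/9 - 7*c/9 - 7*sqrt(9 - 25*c^2)/45


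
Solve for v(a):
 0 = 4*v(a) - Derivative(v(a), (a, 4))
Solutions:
 v(a) = C1*exp(-sqrt(2)*a) + C2*exp(sqrt(2)*a) + C3*sin(sqrt(2)*a) + C4*cos(sqrt(2)*a)


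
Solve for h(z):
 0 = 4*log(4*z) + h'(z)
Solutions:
 h(z) = C1 - 4*z*log(z) - z*log(256) + 4*z


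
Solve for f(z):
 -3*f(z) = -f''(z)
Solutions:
 f(z) = C1*exp(-sqrt(3)*z) + C2*exp(sqrt(3)*z)


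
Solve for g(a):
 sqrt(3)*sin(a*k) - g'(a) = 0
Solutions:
 g(a) = C1 - sqrt(3)*cos(a*k)/k


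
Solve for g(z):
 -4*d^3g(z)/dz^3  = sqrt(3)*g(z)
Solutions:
 g(z) = C3*exp(-2^(1/3)*3^(1/6)*z/2) + (C1*sin(2^(1/3)*3^(2/3)*z/4) + C2*cos(2^(1/3)*3^(2/3)*z/4))*exp(2^(1/3)*3^(1/6)*z/4)


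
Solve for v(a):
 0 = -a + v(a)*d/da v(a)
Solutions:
 v(a) = -sqrt(C1 + a^2)
 v(a) = sqrt(C1 + a^2)


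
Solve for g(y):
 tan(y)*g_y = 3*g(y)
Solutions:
 g(y) = C1*sin(y)^3


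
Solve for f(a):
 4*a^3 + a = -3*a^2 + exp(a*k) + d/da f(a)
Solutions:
 f(a) = C1 + a^4 + a^3 + a^2/2 - exp(a*k)/k


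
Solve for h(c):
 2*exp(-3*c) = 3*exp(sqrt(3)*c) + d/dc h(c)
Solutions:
 h(c) = C1 - sqrt(3)*exp(sqrt(3)*c) - 2*exp(-3*c)/3


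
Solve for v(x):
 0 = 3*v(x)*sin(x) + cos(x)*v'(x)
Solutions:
 v(x) = C1*cos(x)^3


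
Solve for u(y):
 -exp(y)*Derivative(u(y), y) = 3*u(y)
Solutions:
 u(y) = C1*exp(3*exp(-y))


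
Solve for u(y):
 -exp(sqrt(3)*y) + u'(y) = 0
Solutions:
 u(y) = C1 + sqrt(3)*exp(sqrt(3)*y)/3


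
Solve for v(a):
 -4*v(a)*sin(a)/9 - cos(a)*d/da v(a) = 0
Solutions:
 v(a) = C1*cos(a)^(4/9)


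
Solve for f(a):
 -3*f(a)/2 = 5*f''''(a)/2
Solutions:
 f(a) = (C1*sin(sqrt(2)*3^(1/4)*5^(3/4)*a/10) + C2*cos(sqrt(2)*3^(1/4)*5^(3/4)*a/10))*exp(-sqrt(2)*3^(1/4)*5^(3/4)*a/10) + (C3*sin(sqrt(2)*3^(1/4)*5^(3/4)*a/10) + C4*cos(sqrt(2)*3^(1/4)*5^(3/4)*a/10))*exp(sqrt(2)*3^(1/4)*5^(3/4)*a/10)


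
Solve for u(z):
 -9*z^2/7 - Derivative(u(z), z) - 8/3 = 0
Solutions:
 u(z) = C1 - 3*z^3/7 - 8*z/3


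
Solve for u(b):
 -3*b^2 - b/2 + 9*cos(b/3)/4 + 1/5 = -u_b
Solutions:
 u(b) = C1 + b^3 + b^2/4 - b/5 - 27*sin(b/3)/4


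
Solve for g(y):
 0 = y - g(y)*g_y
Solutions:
 g(y) = -sqrt(C1 + y^2)
 g(y) = sqrt(C1 + y^2)


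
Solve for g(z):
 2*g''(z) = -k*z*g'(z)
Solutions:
 g(z) = Piecewise((-sqrt(pi)*C1*erf(sqrt(k)*z/2)/sqrt(k) - C2, (k > 0) | (k < 0)), (-C1*z - C2, True))


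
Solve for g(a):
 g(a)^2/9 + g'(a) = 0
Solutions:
 g(a) = 9/(C1 + a)


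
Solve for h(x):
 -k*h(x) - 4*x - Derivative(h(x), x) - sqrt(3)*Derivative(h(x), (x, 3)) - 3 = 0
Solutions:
 h(x) = C1*exp(x*(-2^(2/3)*3^(1/6)*(9*k + sqrt(81*k^2 + 4*sqrt(3)))^(1/3) + 2*6^(1/3)/(9*k + sqrt(81*k^2 + 4*sqrt(3)))^(1/3))/6) + C2*exp(x*(2^(2/3)*3^(1/6)*(9*k + sqrt(81*k^2 + 4*sqrt(3)))^(1/3) - 6^(2/3)*I*(9*k + sqrt(81*k^2 + 4*sqrt(3)))^(1/3) + 16*sqrt(3)/((9*k + sqrt(81*k^2 + 4*sqrt(3)))^(1/3)*(-2^(2/3)*3^(1/6) + 6^(2/3)*I)))/12) + C3*exp(x*(2^(2/3)*3^(1/6)*(9*k + sqrt(81*k^2 + 4*sqrt(3)))^(1/3) + 6^(2/3)*I*(9*k + sqrt(81*k^2 + 4*sqrt(3)))^(1/3) - 16*sqrt(3)/((9*k + sqrt(81*k^2 + 4*sqrt(3)))^(1/3)*(2^(2/3)*3^(1/6) + 6^(2/3)*I)))/12) - 4*x/k - 3/k + 4/k^2
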